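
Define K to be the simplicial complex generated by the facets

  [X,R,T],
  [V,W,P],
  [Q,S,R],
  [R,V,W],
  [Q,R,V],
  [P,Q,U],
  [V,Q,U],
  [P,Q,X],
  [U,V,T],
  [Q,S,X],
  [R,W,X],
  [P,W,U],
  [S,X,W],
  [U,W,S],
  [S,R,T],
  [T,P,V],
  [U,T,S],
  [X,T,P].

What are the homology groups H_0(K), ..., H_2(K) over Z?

H_0 = Z,  H_1 = Z ⊕ Z/2,  H_2 = 0.

K has 9 vertices, 27 edges, 18 triangles.
rank ∂_0 = 0, rank ∂_1 = 8 ⇒ b_0 = 9 − 0 − 8 = 1; all invariant factors of ∂_1 are 1 so no torsion. So H_0 ≅ Z.
rank ∂_1 = 8, rank ∂_2 = 18 ⇒ b_1 = 27 − 8 − 18 = 1; ∂_2 has invariant factor(s) [2] giving torsion. So H_1 ≅ Z ⊕ Z/2.
rank ∂_2 = 18, rank ∂_3 = 0 ⇒ b_2 = 18 − 18 − 0 = 0. So H_2 ≅ 0.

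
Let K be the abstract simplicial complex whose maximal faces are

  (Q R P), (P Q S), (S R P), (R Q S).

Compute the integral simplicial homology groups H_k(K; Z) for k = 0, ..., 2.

Take the total order P < Q < R < S on the vertex set. Then K (dimension 2) consists of the simplices:

  0-simplices (4): P, Q, R, S
  1-simplices (6): PQ, PR, PS, QR, QS, RS
  2-simplices (4): PQR, PQS, PRS, QRS

giving chain groups C_0 ≅ Z^4, C_1 ≅ Z^6, C_2 ≅ Z^4.

The boundary map ∂_1: C_1 → C_0 sends each edge [p,q] (with p < q) to q − p. For instance
  ∂QS = S − Q.
As a 4×6 matrix over Z this has rank 3, with invariant factors (1,1,1).

The boundary map ∂_2: C_2 → C_1 acts by ∂[p,q,r] = [q,r] − [p,r] + [p,q]. For instance
  ∂PQR = QR − PR + PQ,
  ∂QRS = RS − QS + QR.
The 6×4 boundary matrix has rank 3 and Smith normal form diag(1,1,1).

Reading off H_k = ker ∂_k / im ∂_{k+1}:

  H_0: rank C_0 − rank ∂_1 = 4 − 3 = 1, and the invariant factors of ∂_1 are all 1, so H_0 = Z.
  H_1: rank ker ∂_1 − rank ∂_2 = (6 − 3) − 3 = 0, and the invariant factors of ∂_2 are all 1, so H_1 = 0.
  H_2: rank ker ∂_2 − rank ∂_3 = (4 − 3) − 0 = 1, and there is no ∂_3, so H_2 = Z.

(K is a triangulation of the 2-sphere S^2.)

H_0 ≅ Z,  H_1 = 0,  H_2 ≅ Z.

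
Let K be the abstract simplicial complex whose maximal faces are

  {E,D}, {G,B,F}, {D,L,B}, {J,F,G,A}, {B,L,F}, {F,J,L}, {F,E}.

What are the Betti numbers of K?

Fix the vertex order A < B < D < E < F < G < J < L and write every simplex with vertices in increasing order. Then dim K = 3 and the simplices of K are:

  0-simplices (8): A, B, D, E, F, G, J, L
  1-simplices (15): AF, AG, AJ, BD, BF, BG, BL, DE, DL, EF, FG, FJ, FL, GJ, JL
  2-simplices (8): AFG, AFJ, AGJ, BDL, BFG, BFL, FGJ, FJL
  3-simplices (1): AFGJ

so the chain groups are C_0 ≅ Z^8, C_1 ≅ Z^15, C_2 ≅ Z^8, C_3 ≅ Z^1.

Boundary ∂_1: C_1 → C_0 is given by ∂[p,q] = [q] − [p]. For instance
  ∂AJ = J − A.
As a 8×15 matrix over Z this has rank 7, with invariant factors (1,1,1,1,1,1,1).

∂_2: C_2 → C_1 maps a triangle to the signed sum of its edges. For instance
  ∂AFJ = FJ − AJ + AF,
  ∂AFG = FG − AG + AF.
As a 15×8 matrix over Z this has rank 7, with invariant factors (1,1,1,1,1,1,1).

Boundary ∂_3: C_3 → C_2 sends each 3-simplex σ to the alternating sum Σ_i (−1)^i (σ with its i-th vertex removed). For instance
  ∂AFGJ = FGJ − AGJ + AFJ − AFG.
This gives a 8×1 integer matrix of rank 1; reducing to Smith normal form yields diagonal entries (1).

Now H_k = ker ∂_k / im ∂_{k+1}, so:

  H_0: rank C_0 − rank ∂_1 = 8 − 7 = 1, and the invariant factors of ∂_1 are all 1, so H_0 ≅ Z.
  H_1: rank ker ∂_1 − rank ∂_2 = (15 − 7) − 7 = 1, and the invariant factors of ∂_2 are all 1, so H_1 ≅ Z.
  H_2: rank ker ∂_2 − rank ∂_3 = (8 − 7) − 1 = 0, and the invariant factors of ∂_3 are all 1, so H_2 ≅ 0.
  H_3: rank ker ∂_3 − rank ∂_4 = (1 − 1) − 0 = 0, and there is no ∂_4, so H_3 ≅ 0.

Hence the Betti numbers are b_0 = 1, b_1 = 1, b_2 = 0, b_3 = 0.

b_0 = 1, b_1 = 1, b_2 = 0, b_3 = 0.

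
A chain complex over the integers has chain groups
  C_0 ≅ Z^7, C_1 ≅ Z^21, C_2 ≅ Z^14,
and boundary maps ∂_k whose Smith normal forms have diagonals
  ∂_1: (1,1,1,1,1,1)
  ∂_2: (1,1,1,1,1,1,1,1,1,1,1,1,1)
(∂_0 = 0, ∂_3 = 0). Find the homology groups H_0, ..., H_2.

H_0: b_0 = 7 − 0 − 6 = 1; torsion from ∂_1 factors > 1: none. So H_0 ≅ Z.
H_1: b_1 = 21 − 6 − 13 = 2; torsion from ∂_2 factors > 1: none. So H_1 ≅ Z^2.
H_2: b_2 = 14 − 13 − 0 = 1; torsion from ∂_3 factors > 1: none. So H_2 ≅ Z.

H_0 ≅ Z,  H_1 ≅ Z^2,  H_2 ≅ Z.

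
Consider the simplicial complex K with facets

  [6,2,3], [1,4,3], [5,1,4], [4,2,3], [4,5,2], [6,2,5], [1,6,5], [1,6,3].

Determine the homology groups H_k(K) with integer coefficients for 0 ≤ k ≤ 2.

Order the vertices as 1 < 2 < 3 < 4 < 5 < 6. Listing each simplex with vertices in this order, K has dimension 2 with simplices:

  0-simplices (6): [1], [2], [3], [4], [5], [6]
  1-simplices (12): [1,3], [1,4], [1,5], [1,6], [2,3], [2,4], [2,5], [2,6], [3,4], [3,6], [4,5], [5,6]
  2-simplices (8): [1,3,4], [1,3,6], [1,4,5], [1,5,6], [2,3,4], [2,3,6], [2,4,5], [2,5,6]

Hence C_0 ≅ Z^6, C_1 ≅ Z^12, C_2 ≅ Z^8.

∂_1: C_1 → C_0 sends each edge [p,q] (with p < q) to q − p. For instance
  ∂[2,6] = [6] − [2].
The 6×12 boundary matrix has rank 5 and Smith normal form diag(1,1,1,1,1).

∂_2: C_2 → C_1 acts by ∂[p,q,r] = [q,r] − [p,r] + [p,q]. For instance
  ∂[2,3,6] = [3,6] − [2,6] + [2,3],
  ∂[1,5,6] = [5,6] − [1,6] + [1,5].
The resulting 12×8 matrix has rank 7, and its Smith normal form has invariant factors (1,1,1,1,1,1,1).

Computing H_k = (kernel of ∂_k) / (image of ∂_{k+1}):

  H_0: rank C_0 − rank ∂_1 = 6 − 5 = 1, and the invariant factors of ∂_1 are all 1, so H_0 ≅ Z.
  H_1: rank ker ∂_1 − rank ∂_2 = (12 − 5) − 7 = 0, and the invariant factors of ∂_2 are all 1, so H_1 ≅ 0.
  H_2: rank ker ∂_2 − rank ∂_3 = (8 − 7) − 0 = 1, and there is no ∂_3, so H_2 ≅ Z.

H_0 = Z,  H_1 = 0,  H_2 = Z.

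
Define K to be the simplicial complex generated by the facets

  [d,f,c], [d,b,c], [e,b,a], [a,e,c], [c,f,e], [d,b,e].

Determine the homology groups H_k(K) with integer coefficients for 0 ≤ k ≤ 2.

We work with the vertex ordering a < b < c < d < e < f. The simplices of K, each written with vertices in increasing order, are:

  0-simplices (6): a, b, c, d, e, f
  1-simplices (12): ab, ac, ae, bc, bd, be, cd, ce, cf, de, df, ef
  2-simplices (6): abe, ace, bcd, bde, cdf, cef

giving chain groups C_0 ≅ Z^6, C_1 ≅ Z^12, C_2 ≅ Z^6.

The boundary map ∂_1: C_1 → C_0 is given by ∂[p,q] = [q] − [p].
As a 6×12 matrix over Z this has rank 5, with invariant factors (1,1,1,1,1).

Boundary ∂_2: C_2 → C_1 sends each 2-simplex [p,q,r] to [q,r] − [p,r] + [p,q]. For instance
  ∂cef = ef − cf + ce,
  ∂bde = de − be + bd.
This gives a 12×6 integer matrix of rank 6; reducing to Smith normal form yields diagonal entries (1,1,1,1,1,1).

Reading off H_k = ker ∂_k / im ∂_{k+1}:

  H_0: rank C_0 − rank ∂_1 = 6 − 5 = 1, and the invariant factors of ∂_1 are all 1, so H_0 ≅ Z.
  H_1: rank ker ∂_1 − rank ∂_2 = (12 − 5) − 6 = 1, and the invariant factors of ∂_2 are all 1, so H_1 ≅ Z.
  H_2: rank ker ∂_2 − rank ∂_3 = (6 − 6) − 0 = 0, and there is no ∂_3, so H_2 ≅ 0.

As a check, the Euler characteristic is 6 − 12 + 6 = 0, which agrees with 1 − 1 + 0 = 0.

H_0 = Z,  H_1 = Z,  H_2 = 0.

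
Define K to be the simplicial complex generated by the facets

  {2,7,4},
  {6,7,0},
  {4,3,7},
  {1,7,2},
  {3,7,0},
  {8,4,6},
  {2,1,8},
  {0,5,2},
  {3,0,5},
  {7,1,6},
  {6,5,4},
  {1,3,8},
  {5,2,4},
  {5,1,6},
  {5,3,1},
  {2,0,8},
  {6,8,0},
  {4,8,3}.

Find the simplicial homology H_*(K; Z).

Fix the vertex order 0 < 1 < 2 < 3 < 4 < 5 < 6 < 7 < 8 and write every simplex with vertices in increasing order. Then dim K = 2 and the simplices of K are:

  0-simplices (9): [0], [1], [2], [3], [4], [5], [6], [7], [8]
  1-simplices (27): (27 of them)
  2-simplices (18): [0,2,5], [0,2,8], [0,3,5], [0,3,7], [0,6,7], [0,6,8], [1,2,7], [1,2,8], [1,3,5], [1,3,8], [1,5,6], [1,6,7], [2,4,5], [2,4,7], [3,4,7], [3,4,8], [4,5,6], [4,6,8]

giving chain groups C_0 ≅ Z^9, C_1 ≅ Z^27, C_2 ≅ Z^18.

Boundary ∂_1: C_1 → C_0 is given by ∂[p,q] = [q] − [p].
The 9×27 boundary matrix has rank 8 and Smith normal form diag(1,1,1,1,1,1,1,1).

The boundary map ∂_2: C_2 → C_1 sends each 2-simplex [p,q,r] to [q,r] − [p,r] + [p,q]. For instance
  ∂[1,6,7] = [6,7] − [1,7] + [1,6],
  ∂[2,4,5] = [4,5] − [2,5] + [2,4].
The resulting 27×18 matrix has rank 17, and its Smith normal form has invariant factors (1,1,1,1,1,1,1,1,1,1,1,1,1,1,1,1,1).

Reading off H_k = ker ∂_k / im ∂_{k+1}:

  H_0: rank C_0 − rank ∂_1 = 9 − 8 = 1, and the invariant factors of ∂_1 are all 1, so H_0 ≅ Z.
  H_1: rank ker ∂_1 − rank ∂_2 = (27 − 8) − 17 = 2, and the invariant factors of ∂_2 are all 1, so H_1 ≅ Z^2.
  H_2: rank ker ∂_2 − rank ∂_3 = (18 − 17) − 0 = 1, and there is no ∂_3, so H_2 ≅ Z.

(K is a triangulation of the torus T^2.)

H_0 = Z,  H_1 = Z^2,  H_2 = Z.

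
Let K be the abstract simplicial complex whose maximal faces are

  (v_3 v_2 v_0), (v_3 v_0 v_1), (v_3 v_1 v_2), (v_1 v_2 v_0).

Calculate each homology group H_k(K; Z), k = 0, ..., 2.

H_0 = Z,  H_1 = 0,  H_2 = Z.

Fix the vertex order v_0 < v_1 < v_2 < v_3 and write every simplex with vertices in increasing order. Then dim K = 2 and the simplices of K are:

  0-simplices (4): [v_0], [v_1], [v_2], [v_3]
  1-simplices (6): [v_0,v_1], [v_0,v_2], [v_0,v_3], [v_1,v_2], [v_1,v_3], [v_2,v_3]
  2-simplices (4): [v_0,v_1,v_2], [v_0,v_1,v_3], [v_0,v_2,v_3], [v_1,v_2,v_3]

Hence C_0 ≅ Z^4, C_1 ≅ Z^6, C_2 ≅ Z^4.

The boundary map ∂_1: C_1 → C_0 maps an edge to its endpoints' difference, ∂[p,q] = q − p. For instance
  ∂[v_0,v_2] = [v_2] − [v_0].
The resulting 4×6 matrix has rank 3, and its Smith normal form has invariant factors (1,1,1).

Boundary ∂_2: C_2 → C_1 sends each 2-simplex [p,q,r] to [q,r] − [p,r] + [p,q]. For instance
  ∂[v_0,v_2,v_3] = [v_2,v_3] − [v_0,v_3] + [v_0,v_2],
  ∂[v_0,v_1,v_2] = [v_1,v_2] − [v_0,v_2] + [v_0,v_1].
The resulting 6×4 matrix has rank 3, and its Smith normal form has invariant factors (1,1,1).

Computing H_k = (kernel of ∂_k) / (image of ∂_{k+1}):

  H_0: rank C_0 − rank ∂_1 = 4 − 3 = 1, and the invariant factors of ∂_1 are all 1, so H_0 = Z.
  H_1: rank ker ∂_1 − rank ∂_2 = (6 − 3) − 3 = 0, and the invariant factors of ∂_2 are all 1, so H_1 = 0.
  H_2: rank ker ∂_2 − rank ∂_3 = (4 − 3) − 0 = 1, and there is no ∂_3, so H_2 = Z.

As a check, the Euler characteristic is 4 − 6 + 4 = 2, which agrees with 1 − 0 + 1 = 2.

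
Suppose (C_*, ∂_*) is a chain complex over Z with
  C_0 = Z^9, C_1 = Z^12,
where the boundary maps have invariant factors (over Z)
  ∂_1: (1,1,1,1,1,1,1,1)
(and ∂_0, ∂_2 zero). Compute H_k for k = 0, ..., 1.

H_0: b_0 = 9 − 0 − 8 = 1; torsion from ∂_1 factors > 1: none. So H_0 = Z.
H_1: b_1 = 12 − 8 − 0 = 4; torsion from ∂_2 factors > 1: none. So H_1 = Z^4.

H_0 = Z,  H_1 = Z^4.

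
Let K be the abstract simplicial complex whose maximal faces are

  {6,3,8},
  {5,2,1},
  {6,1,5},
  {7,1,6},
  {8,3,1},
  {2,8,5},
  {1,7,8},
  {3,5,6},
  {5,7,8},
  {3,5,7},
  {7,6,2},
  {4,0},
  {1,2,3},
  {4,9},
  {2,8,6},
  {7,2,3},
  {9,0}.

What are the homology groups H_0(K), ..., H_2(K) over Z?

Fix the vertex order 0 < 1 < 2 < 3 < 4 < 5 < 6 < 7 < 8 < 9 and write every simplex with vertices in increasing order. Then dim K = 2 and the simplices of K are:

  0-simplices (10): [0], [1], [2], [3], [4], [5], [6], [7], [8], [9]
  1-simplices (24): (24 of them)
  2-simplices (14): [1,2,3], [1,2,5], [1,3,8], [1,5,6], [1,6,7], [1,7,8], [2,3,7], [2,5,8], [2,6,7], [2,6,8], [3,5,6], [3,5,7], [3,6,8], [5,7,8]

Hence C_0 ≅ Z^10, C_1 ≅ Z^24, C_2 ≅ Z^14.

∂_1: C_1 → C_0 is given by ∂[p,q] = [q] − [p].
This gives a 10×24 integer matrix of rank 8; reducing to Smith normal form yields diagonal entries (1,1,1,1,1,1,1,1).

∂_2: C_2 → C_1 acts by ∂[p,q,r] = [q,r] − [p,r] + [p,q]. For instance
  ∂[1,2,5] = [2,5] − [1,5] + [1,2],
  ∂[1,3,8] = [3,8] − [1,8] + [1,3].
This gives a 24×14 integer matrix of rank 13; reducing to Smith normal form yields diagonal entries (1,1,1,1,1,1,1,1,1,1,1,1,1).

Reading off H_k = ker ∂_k / im ∂_{k+1}:

  H_0: rank C_0 − rank ∂_1 = 10 − 8 = 2, and the invariant factors of ∂_1 are all 1, so H_0 ≅ Z^2.
  H_1: rank ker ∂_1 − rank ∂_2 = (24 − 8) − 13 = 3, and the invariant factors of ∂_2 are all 1, so H_1 ≅ Z^3.
  H_2: rank ker ∂_2 − rank ∂_3 = (14 − 13) − 0 = 1, and there is no ∂_3, so H_2 ≅ Z.

(K is a triangulation of the disjoint union of the torus T^2 and the circle S^1.)

H_0 = Z^2,  H_1 = Z^3,  H_2 = Z.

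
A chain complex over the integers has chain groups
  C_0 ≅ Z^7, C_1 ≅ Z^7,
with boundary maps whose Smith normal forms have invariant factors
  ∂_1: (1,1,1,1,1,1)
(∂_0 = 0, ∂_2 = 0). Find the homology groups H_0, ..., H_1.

H_0: b_0 = 7 − 0 − 6 = 1; torsion from ∂_1 factors > 1: none. So H_0 = Z.
H_1: b_1 = 7 − 6 − 0 = 1; torsion from ∂_2 factors > 1: none. So H_1 = Z.

H_0 = Z,  H_1 = Z.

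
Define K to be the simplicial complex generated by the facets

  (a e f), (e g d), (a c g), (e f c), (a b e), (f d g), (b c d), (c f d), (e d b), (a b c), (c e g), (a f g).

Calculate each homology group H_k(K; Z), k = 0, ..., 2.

Fix the vertex order a < b < c < d < e < f < g and write every simplex with vertices in increasing order. Then dim K = 2 and the simplices of K are:

  0-simplices (7): a, b, c, d, e, f, g
  1-simplices (18): ab, ac, ae, af, ag, bc, bd, be, cd, ce, cf, cg, de, df, dg, ef, eg, fg
  2-simplices (12): abc, abe, acg, aef, afg, bcd, bde, cdf, cef, ceg, deg, dfg

giving chain groups C_0 ≅ Z^7, C_1 ≅ Z^18, C_2 ≅ Z^12.

∂_1: C_1 → C_0 maps an edge to its endpoints' difference, ∂[p,q] = q − p.
The 7×18 boundary matrix has rank 6 and Smith normal form diag(1,1,1,1,1,1).

∂_2: C_2 → C_1 acts by ∂[p,q,r] = [q,r] − [p,r] + [p,q]. For instance
  ∂abe = be − ae + ab,
  ∂aef = ef − af + ae.
The resulting 18×12 matrix has rank 12, and its Smith normal form has invariant factors (1,1,1,1,1,1,1,1,1,1,1,2).

Computing H_k = (kernel of ∂_k) / (image of ∂_{k+1}):

  H_0: rank C_0 − rank ∂_1 = 7 − 6 = 1, and the invariant factors of ∂_1 are all 1, so H_0 = Z.
  H_1: rank ker ∂_1 − rank ∂_2 = (18 − 6) − 12 = 0, and ∂_2 has invariant factor 2 > 1, so H_1 = Z/2.
  H_2: rank ker ∂_2 − rank ∂_3 = (12 − 12) − 0 = 0, and there is no ∂_3, so H_2 = 0.

As a check, the Euler characteristic is 7 − 18 + 12 = 1, which agrees with 1 − 0 + 0 = 1.

H_0 ≅ Z,  H_1 ≅ Z/2,  H_2 = 0.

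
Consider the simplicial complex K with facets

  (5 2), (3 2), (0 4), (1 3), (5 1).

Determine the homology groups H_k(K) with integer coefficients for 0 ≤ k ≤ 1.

Fix the vertex order 0 < 1 < 2 < 3 < 4 < 5 and write every simplex with vertices in increasing order. Then dim K = 1 and the simplices of K are:

  0-simplices (6): [0], [1], [2], [3], [4], [5]
  1-simplices (5): [0,4], [1,3], [1,5], [2,3], [2,5]

giving chain groups C_0 ≅ Z^6, C_1 ≅ Z^5.

∂_1: C_1 → C_0 is given by ∂[p,q] = [q] − [p]. For instance
  ∂[2,5] = [5] − [2].
The resulting 6×5 matrix has rank 4, and its Smith normal form has invariant factors (1,1,1,1).

Computing H_k = (kernel of ∂_k) / (image of ∂_{k+1}):

  H_0: rank C_0 − rank ∂_1 = 6 − 4 = 2, and the invariant factors of ∂_1 are all 1, so H_0 ≅ Z^2.
  H_1: rank ker ∂_1 − rank ∂_2 = (5 − 4) − 0 = 1, and there is no ∂_2, so H_1 ≅ Z.

(K is a triangulation of the disjoint union of the 1-simplex and the circle S^1.)

H_0 = Z^2,  H_1 = Z.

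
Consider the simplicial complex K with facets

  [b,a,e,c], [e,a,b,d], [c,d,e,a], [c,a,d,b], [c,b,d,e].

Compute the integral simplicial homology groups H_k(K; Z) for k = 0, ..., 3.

H_0 ≅ Z,  H_1 = 0,  H_2 = 0,  H_3 ≅ Z.

Order the vertices as a < b < c < d < e. Listing each simplex with vertices in this order, K has dimension 3 with simplices:

  0-simplices (5): a, b, c, d, e
  1-simplices (10): ab, ac, ad, ae, bc, bd, be, cd, ce, de
  2-simplices (10): abc, abd, abe, acd, ace, ade, bcd, bce, bde, cde
  3-simplices (5): abcd, abce, abde, acde, bcde

Hence C_0 ≅ Z^5, C_1 ≅ Z^10, C_2 ≅ Z^10, C_3 ≅ Z^5.

Boundary ∂_1: C_1 → C_0 maps an edge to its endpoints' difference, ∂[p,q] = q − p. For instance
  ∂ac = c − a.
This gives a 5×10 integer matrix of rank 4; reducing to Smith normal form yields diagonal entries (1,1,1,1).

Boundary ∂_2: C_2 → C_1 maps a triangle to the signed sum of its edges. For instance
  ∂cde = de − ce + cd,
  ∂ade = de − ae + ad.
The 10×10 boundary matrix has rank 6 and Smith normal form diag(1,1,1,1,1,1).

Boundary ∂_3: C_3 → C_2 sends each 3-simplex σ to the alternating sum Σ_i (−1)^i (σ with its i-th vertex removed). For instance
  ∂abce = bce − ace + abe − abc,
  ∂bcde = cde − bde + bce − bcd.
As a 10×5 matrix over Z this has rank 4, with invariant factors (1,1,1,1).

Reading off H_k = ker ∂_k / im ∂_{k+1}:

  H_0: rank C_0 − rank ∂_1 = 5 − 4 = 1, and the invariant factors of ∂_1 are all 1, so H_0 ≅ Z.
  H_1: rank ker ∂_1 − rank ∂_2 = (10 − 4) − 6 = 0, and the invariant factors of ∂_2 are all 1, so H_1 ≅ 0.
  H_2: rank ker ∂_2 − rank ∂_3 = (10 − 6) − 4 = 0, and the invariant factors of ∂_3 are all 1, so H_2 ≅ 0.
  H_3: rank ker ∂_3 − rank ∂_4 = (5 − 4) − 0 = 1, and there is no ∂_4, so H_3 ≅ Z.

As a check, the Euler characteristic is 5 − 10 + 10 − 5 = 0, which agrees with 1 − 0 + 0 − 1 = 0.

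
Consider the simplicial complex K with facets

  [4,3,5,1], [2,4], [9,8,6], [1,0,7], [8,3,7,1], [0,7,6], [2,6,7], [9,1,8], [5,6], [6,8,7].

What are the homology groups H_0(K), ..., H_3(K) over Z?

We work with the vertex ordering 0 < 1 < 2 < 3 < 4 < 5 < 6 < 7 < 8 < 9. The simplices of K, each written with vertices in increasing order, are:

  0-simplices (10): [0], [1], [2], [3], [4], [5], [6], [7], [8], [9]
  1-simplices (23): [0,1], [0,6], [0,7], [1,3], [1,4], [1,5], [1,7], [1,8], [1,9], [2,4], [2,6], [2,7], [3,4], [3,5], [3,7], [3,8], [4,5], [5,6], [6,7], [6,8], [6,9], [7,8], [8,9]
  2-simplices (14): [0,1,7], [0,6,7], [1,3,4], [1,3,5], [1,3,7], [1,3,8], [1,4,5], [1,7,8], [1,8,9], [2,6,7], [3,4,5], [3,7,8], [6,7,8], [6,8,9]
  3-simplices (2): [1,3,4,5], [1,3,7,8]

so the chain groups are C_0 ≅ Z^10, C_1 ≅ Z^23, C_2 ≅ Z^14, C_3 ≅ Z^2.

∂_1: C_1 → C_0 maps an edge to its endpoints' difference, ∂[p,q] = q − p.
The 10×23 boundary matrix has rank 9 and Smith normal form diag(1,1,1,1,1,1,1,1,1).

Boundary ∂_2: C_2 → C_1 acts by ∂[p,q,r] = [q,r] − [p,r] + [p,q]. For instance
  ∂[3,7,8] = [7,8] − [3,8] + [3,7],
  ∂[2,6,7] = [6,7] − [2,7] + [2,6].
As a 23×14 matrix over Z this has rank 12, with invariant factors (1,1,1,1,1,1,1,1,1,1,1,1).

The boundary map ∂_3: C_3 → C_2 sends each 3-simplex σ to the alternating sum Σ_i (−1)^i (σ with its i-th vertex removed). For instance
  ∂[1,3,4,5] = [3,4,5] − [1,4,5] + [1,3,5] − [1,3,4],
  ∂[1,3,7,8] = [3,7,8] − [1,7,8] + [1,3,8] − [1,3,7].
The resulting 14×2 matrix has rank 2, and its Smith normal form has invariant factors (1,1).

Reading off H_k = ker ∂_k / im ∂_{k+1}:

  H_0: rank C_0 − rank ∂_1 = 10 − 9 = 1, and the invariant factors of ∂_1 are all 1, so H_0 = Z.
  H_1: rank ker ∂_1 − rank ∂_2 = (23 − 9) − 12 = 2, and the invariant factors of ∂_2 are all 1, so H_1 = Z^2.
  H_2: rank ker ∂_2 − rank ∂_3 = (14 − 12) − 2 = 0, and the invariant factors of ∂_3 are all 1, so H_2 = 0.
  H_3: rank ker ∂_3 − rank ∂_4 = (2 − 2) − 0 = 0, and there is no ∂_4, so H_3 = 0.

As a check, the Euler characteristic is 10 − 23 + 14 − 2 = -1, which agrees with 1 − 2 + 0 − 0 = -1.

H_0 = Z,  H_1 = Z^2,  H_2 = 0,  H_3 = 0.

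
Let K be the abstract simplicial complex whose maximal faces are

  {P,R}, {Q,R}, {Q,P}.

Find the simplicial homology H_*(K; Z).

We work with the vertex ordering P < Q < R. The simplices of K, each written with vertices in increasing order, are:

  0-simplices (3): P, Q, R
  1-simplices (3): PQ, PR, QR

so the chain groups are C_0 ≅ Z^3, C_1 ≅ Z^3.

The boundary map ∂_1: C_1 → C_0 maps an edge to its endpoints' difference, ∂[p,q] = q − p. For instance
  ∂QR = R − Q.
The resulting 3×3 matrix has rank 2, and its Smith normal form has invariant factors (1,1).

Computing H_k = (kernel of ∂_k) / (image of ∂_{k+1}):

  H_0: rank C_0 − rank ∂_1 = 3 − 2 = 1, and the invariant factors of ∂_1 are all 1, so H_0 = Z.
  H_1: rank ker ∂_1 − rank ∂_2 = (3 − 2) − 0 = 1, and there is no ∂_2, so H_1 = Z.

H_0 = Z,  H_1 = Z.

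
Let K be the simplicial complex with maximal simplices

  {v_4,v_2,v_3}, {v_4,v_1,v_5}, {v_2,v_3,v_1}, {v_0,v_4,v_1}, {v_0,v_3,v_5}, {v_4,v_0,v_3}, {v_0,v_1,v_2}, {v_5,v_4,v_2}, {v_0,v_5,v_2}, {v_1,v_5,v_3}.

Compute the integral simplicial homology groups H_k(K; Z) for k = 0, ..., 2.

Order the vertices as v_0 < v_1 < v_2 < v_3 < v_4 < v_5. Listing each simplex with vertices in this order, K has dimension 2 with simplices:

  0-simplices (6): [v_0], [v_1], [v_2], [v_3], [v_4], [v_5]
  1-simplices (15): (15 of them)
  2-simplices (10): [v_0,v_1,v_2], [v_0,v_1,v_4], [v_0,v_2,v_5], [v_0,v_3,v_4], [v_0,v_3,v_5], [v_1,v_2,v_3], [v_1,v_3,v_5], [v_1,v_4,v_5], [v_2,v_3,v_4], [v_2,v_4,v_5]

Hence C_0 ≅ Z^6, C_1 ≅ Z^15, C_2 ≅ Z^10.

∂_1: C_1 → C_0 sends each edge [p,q] (with p < q) to q − p.
The resulting 6×15 matrix has rank 5, and its Smith normal form has invariant factors (1,1,1,1,1).

Boundary ∂_2: C_2 → C_1 maps a triangle to the signed sum of its edges. For instance
  ∂[v_0,v_1,v_4] = [v_1,v_4] − [v_0,v_4] + [v_0,v_1],
  ∂[v_0,v_3,v_4] = [v_3,v_4] − [v_0,v_4] + [v_0,v_3].
The resulting 15×10 matrix has rank 10, and its Smith normal form has invariant factors (1,1,1,1,1,1,1,1,1,2).

Computing H_k = (kernel of ∂_k) / (image of ∂_{k+1}):

  H_0: rank C_0 − rank ∂_1 = 6 − 5 = 1, and the invariant factors of ∂_1 are all 1, so H_0 ≅ Z.
  H_1: rank ker ∂_1 − rank ∂_2 = (15 − 5) − 10 = 0, and ∂_2 has invariant factor 2 > 1, so H_1 ≅ Z/2.
  H_2: rank ker ∂_2 − rank ∂_3 = (10 − 10) − 0 = 0, and there is no ∂_3, so H_2 ≅ 0.

As a check, the Euler characteristic is 6 − 15 + 10 = 1, which agrees with 1 − 0 + 0 = 1.

H_0 = Z,  H_1 = Z/2,  H_2 = 0.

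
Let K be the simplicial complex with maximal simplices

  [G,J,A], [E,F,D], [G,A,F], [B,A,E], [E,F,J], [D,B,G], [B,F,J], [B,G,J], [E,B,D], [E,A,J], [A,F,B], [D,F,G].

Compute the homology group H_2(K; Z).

Fix the vertex order A < B < D < E < F < G < J and write every simplex with vertices in increasing order. Then dim K = 2 and the simplices of K are:

  0-simplices (7): A, B, D, E, F, G, J
  1-simplices (18): AB, AE, AF, AG, AJ, BD, BE, BF, BG, BJ, DE, DF, DG, EF, EJ, FG, FJ, GJ
  2-simplices (12): ABE, ABF, AEJ, AFG, AGJ, BDE, BDG, BFJ, BGJ, DEF, DFG, EFJ

giving chain groups C_0 ≅ Z^7, C_1 ≅ Z^18, C_2 ≅ Z^12.

Boundary ∂_1: C_1 → C_0 is given by ∂[p,q] = [q] − [p]. For instance
  ∂FJ = J − F.
The 7×18 boundary matrix has rank 6 and Smith normal form diag(1,1,1,1,1,1).

Boundary ∂_2: C_2 → C_1 sends each 2-simplex [p,q,r] to [q,r] − [p,r] + [p,q]. For instance
  ∂BDE = DE − BE + BD,
  ∂AEJ = EJ − AJ + AE.
The resulting 18×12 matrix has rank 12, and its Smith normal form has invariant factors (1,1,1,1,1,1,1,1,1,1,1,2).

Now H_k = ker ∂_k / im ∂_{k+1}, so:

  H_2: rank ker ∂_2 − rank ∂_3 = (12 − 12) − 0 = 0, and there is no ∂_3, so H_2 = 0.

H_2 = 0.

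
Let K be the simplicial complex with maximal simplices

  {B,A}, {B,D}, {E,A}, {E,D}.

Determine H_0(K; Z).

Take the total order A < B < D < E on the vertex set. Then K (dimension 1) consists of the simplices:

  0-simplices (4): A, B, D, E
  1-simplices (4): AB, AE, BD, DE

Hence C_0 ≅ Z^4, C_1 ≅ Z^4.

Boundary ∂_1: C_1 → C_0 maps an edge to its endpoints' difference, ∂[p,q] = q − p. For instance
  ∂BD = D − B.
The 4×4 boundary matrix has rank 3 and Smith normal form diag(1,1,1).

Now H_k = ker ∂_k / im ∂_{k+1}, so:

  H_0: rank C_0 − rank ∂_1 = 4 − 3 = 1, and the invariant factors of ∂_1 are all 1, so H_0 = Z.

(K is a triangulation of the circle S^1.)

H_0 ≅ Z.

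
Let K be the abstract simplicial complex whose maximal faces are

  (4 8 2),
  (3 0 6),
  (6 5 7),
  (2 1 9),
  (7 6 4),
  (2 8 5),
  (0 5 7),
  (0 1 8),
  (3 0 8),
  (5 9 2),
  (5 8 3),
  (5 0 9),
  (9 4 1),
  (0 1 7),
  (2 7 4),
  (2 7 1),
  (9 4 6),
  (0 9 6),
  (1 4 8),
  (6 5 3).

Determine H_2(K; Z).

H_2 ≅ 0.

Fix the vertex order 0 < 1 < 2 < 3 < 4 < 5 < 6 < 7 < 8 < 9 and write every simplex with vertices in increasing order. Then dim K = 2 and the simplices of K are:

  0-simplices (10): [0], [1], [2], [3], [4], [5], [6], [7], [8], [9]
  1-simplices (30): (30 of them)
  2-simplices (20): (20 of them)

giving chain groups C_0 ≅ Z^10, C_1 ≅ Z^30, C_2 ≅ Z^20.

∂_1: C_1 → C_0 is given by ∂[p,q] = [q] − [p].
The resulting 10×30 matrix has rank 9, and its Smith normal form has invariant factors (1,1,1,1,1,1,1,1,1).

The boundary map ∂_2: C_2 → C_1 maps a triangle to the signed sum of its edges. For instance
  ∂[2,5,9] = [5,9] − [2,9] + [2,5],
  ∂[4,6,7] = [6,7] − [4,7] + [4,6].
The resulting 30×20 matrix has rank 20, and its Smith normal form has invariant factors (1,1,1,1,1,1,1,1,1,1,1,1,1,1,1,1,1,1,1,2).

From H_k ≅ ker(∂_k) / im(∂_{k+1}) we obtain:

  H_2: rank ker ∂_2 − rank ∂_3 = (20 − 20) − 0 = 0, and there is no ∂_3, so H_2 ≅ 0.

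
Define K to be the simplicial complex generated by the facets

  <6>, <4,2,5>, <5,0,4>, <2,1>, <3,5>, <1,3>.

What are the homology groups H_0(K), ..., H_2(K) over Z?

Order the vertices as 0 < 1 < 2 < 3 < 4 < 5 < 6. Listing each simplex with vertices in this order, K has dimension 2 with simplices:

  0-simplices (7): [0], [1], [2], [3], [4], [5], [6]
  1-simplices (8): [0,4], [0,5], [1,2], [1,3], [2,4], [2,5], [3,5], [4,5]
  2-simplices (2): [0,4,5], [2,4,5]

giving chain groups C_0 ≅ Z^7, C_1 ≅ Z^8, C_2 ≅ Z^2.

The boundary map ∂_1: C_1 → C_0 sends each edge [p,q] (with p < q) to q − p.
The resulting 7×8 matrix has rank 5, and its Smith normal form has invariant factors (1,1,1,1,1).

The boundary map ∂_2: C_2 → C_1 maps a triangle to the signed sum of its edges. For instance
  ∂[0,4,5] = [4,5] − [0,5] + [0,4],
  ∂[2,4,5] = [4,5] − [2,5] + [2,4].
The resulting 8×2 matrix has rank 2, and its Smith normal form has invariant factors (1,1).

Reading off H_k = ker ∂_k / im ∂_{k+1}:

  H_0: rank C_0 − rank ∂_1 = 7 − 5 = 2, and the invariant factors of ∂_1 are all 1, so H_0 = Z^2.
  H_1: rank ker ∂_1 − rank ∂_2 = (8 − 5) − 2 = 1, and the invariant factors of ∂_2 are all 1, so H_1 = Z.
  H_2: rank ker ∂_2 − rank ∂_3 = (2 − 2) − 0 = 0, and there is no ∂_3, so H_2 = 0.

As a check, the Euler characteristic is 7 − 8 + 2 = 1, which agrees with 2 − 1 + 0 = 1.

H_0 ≅ Z^2,  H_1 ≅ Z,  H_2 = 0.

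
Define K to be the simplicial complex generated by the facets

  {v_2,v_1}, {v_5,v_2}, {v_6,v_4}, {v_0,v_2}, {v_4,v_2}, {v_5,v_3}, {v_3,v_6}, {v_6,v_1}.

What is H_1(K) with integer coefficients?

Fix the vertex order v_0 < v_1 < v_2 < v_3 < v_4 < v_5 < v_6 and write every simplex with vertices in increasing order. Then dim K = 1 and the simplices of K are:

  0-simplices (7): [v_0], [v_1], [v_2], [v_3], [v_4], [v_5], [v_6]
  1-simplices (8): [v_0,v_2], [v_1,v_2], [v_1,v_6], [v_2,v_4], [v_2,v_5], [v_3,v_5], [v_3,v_6], [v_4,v_6]

giving chain groups C_0 ≅ Z^7, C_1 ≅ Z^8.

∂_1: C_1 → C_0 sends each edge [p,q] (with p < q) to q − p.
As a 7×8 matrix over Z this has rank 6, with invariant factors (1,1,1,1,1,1).

Computing H_k = (kernel of ∂_k) / (image of ∂_{k+1}):

  H_1: rank ker ∂_1 − rank ∂_2 = (8 − 6) − 0 = 2, and there is no ∂_2, so H_1 = Z^2.

H_1 = Z^2.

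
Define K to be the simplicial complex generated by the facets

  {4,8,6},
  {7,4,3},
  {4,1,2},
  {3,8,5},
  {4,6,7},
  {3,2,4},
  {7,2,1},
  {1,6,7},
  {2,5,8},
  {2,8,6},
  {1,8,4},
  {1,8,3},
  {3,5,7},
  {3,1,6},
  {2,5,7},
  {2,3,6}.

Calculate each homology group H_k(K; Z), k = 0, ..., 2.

Take the total order 1 < 2 < 3 < 4 < 5 < 6 < 7 < 8 on the vertex set. Then K (dimension 2) consists of the simplices:

  0-simplices (8): [1], [2], [3], [4], [5], [6], [7], [8]
  1-simplices (24): (24 of them)
  2-simplices (16): [1,2,4], [1,2,7], [1,3,6], [1,3,8], [1,4,8], [1,6,7], [2,3,4], [2,3,6], [2,5,7], [2,5,8], [2,6,8], [3,4,7], [3,5,7], [3,5,8], [4,6,7], [4,6,8]

Hence C_0 ≅ Z^8, C_1 ≅ Z^24, C_2 ≅ Z^16.

Boundary ∂_1: C_1 → C_0 maps an edge to its endpoints' difference, ∂[p,q] = q − p.
This gives a 8×24 integer matrix of rank 7; reducing to Smith normal form yields diagonal entries (1,1,1,1,1,1,1).

Boundary ∂_2: C_2 → C_1 maps a triangle to the signed sum of its edges. For instance
  ∂[2,3,4] = [3,4] − [2,4] + [2,3],
  ∂[3,5,8] = [5,8] − [3,8] + [3,5].
The 24×16 boundary matrix has rank 15 and Smith normal form diag(1,1,1,1,1,1,1,1,1,1,1,1,1,1,1).

Now H_k = ker ∂_k / im ∂_{k+1}, so:

  H_0: rank C_0 − rank ∂_1 = 8 − 7 = 1, and the invariant factors of ∂_1 are all 1, so H_0 ≅ Z.
  H_1: rank ker ∂_1 − rank ∂_2 = (24 − 7) − 15 = 2, and the invariant factors of ∂_2 are all 1, so H_1 ≅ Z^2.
  H_2: rank ker ∂_2 − rank ∂_3 = (16 − 15) − 0 = 1, and there is no ∂_3, so H_2 ≅ Z.

H_0 ≅ Z,  H_1 ≅ Z^2,  H_2 ≅ Z.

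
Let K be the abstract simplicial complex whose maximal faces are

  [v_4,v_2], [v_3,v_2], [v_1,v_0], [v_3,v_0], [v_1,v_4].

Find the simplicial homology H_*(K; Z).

Fix the vertex order v_0 < v_1 < v_2 < v_3 < v_4 and write every simplex with vertices in increasing order. Then dim K = 1 and the simplices of K are:

  0-simplices (5): [v_0], [v_1], [v_2], [v_3], [v_4]
  1-simplices (5): [v_0,v_1], [v_0,v_3], [v_1,v_4], [v_2,v_3], [v_2,v_4]

giving chain groups C_0 ≅ Z^5, C_1 ≅ Z^5.

The boundary map ∂_1: C_1 → C_0 maps an edge to its endpoints' difference, ∂[p,q] = q − p.
The resulting 5×5 matrix has rank 4, and its Smith normal form has invariant factors (1,1,1,1).

Reading off H_k = ker ∂_k / im ∂_{k+1}:

  H_0: rank C_0 − rank ∂_1 = 5 − 4 = 1, and the invariant factors of ∂_1 are all 1, so H_0 = Z.
  H_1: rank ker ∂_1 − rank ∂_2 = (5 − 4) − 0 = 1, and there is no ∂_2, so H_1 = Z.

H_0 ≅ Z,  H_1 ≅ Z.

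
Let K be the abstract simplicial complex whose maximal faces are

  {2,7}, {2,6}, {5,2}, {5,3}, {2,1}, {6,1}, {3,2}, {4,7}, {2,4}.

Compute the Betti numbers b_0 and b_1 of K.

K has 7 vertices, 9 edges.
rank ∂_0 = 0, rank ∂_1 = 6 ⇒ b_0 = 7 − 0 − 6 = 1; all invariant factors of ∂_1 are 1 so no torsion. So H_0 = Z.
rank ∂_1 = 6, rank ∂_2 = 0 ⇒ b_1 = 9 − 6 − 0 = 3. So H_1 = Z^3.

b_0 = 1, b_1 = 3.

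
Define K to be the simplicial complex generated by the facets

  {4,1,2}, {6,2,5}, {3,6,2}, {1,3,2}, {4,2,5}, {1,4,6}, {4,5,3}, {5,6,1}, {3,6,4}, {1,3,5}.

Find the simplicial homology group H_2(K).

Order the vertices as 1 < 2 < 3 < 4 < 5 < 6. Listing each simplex with vertices in this order, K has dimension 2 with simplices:

  0-simplices (6): [1], [2], [3], [4], [5], [6]
  1-simplices (15): [1,2], [1,3], [1,4], [1,5], [1,6], [2,3], [2,4], [2,5], [2,6], [3,4], [3,5], [3,6], [4,5], [4,6], [5,6]
  2-simplices (10): [1,2,3], [1,2,4], [1,3,5], [1,4,6], [1,5,6], [2,3,6], [2,4,5], [2,5,6], [3,4,5], [3,4,6]

giving chain groups C_0 ≅ Z^6, C_1 ≅ Z^15, C_2 ≅ Z^10.

Boundary ∂_1: C_1 → C_0 is given by ∂[p,q] = [q] − [p].
The 6×15 boundary matrix has rank 5 and Smith normal form diag(1,1,1,1,1).

Boundary ∂_2: C_2 → C_1 acts by ∂[p,q,r] = [q,r] − [p,r] + [p,q]. For instance
  ∂[2,5,6] = [5,6] − [2,6] + [2,5],
  ∂[1,5,6] = [5,6] − [1,6] + [1,5].
As a 15×10 matrix over Z this has rank 10, with invariant factors (1,1,1,1,1,1,1,1,1,2).

Now H_k = ker ∂_k / im ∂_{k+1}, so:

  H_2: rank ker ∂_2 − rank ∂_3 = (10 − 10) − 0 = 0, and there is no ∂_3, so H_2 ≅ 0.

(K is a triangulation of the real projective plane RP^2.)

H_2 ≅ 0.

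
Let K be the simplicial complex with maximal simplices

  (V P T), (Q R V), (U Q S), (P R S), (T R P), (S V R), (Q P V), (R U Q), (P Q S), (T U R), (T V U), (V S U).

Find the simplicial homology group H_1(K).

Fix the vertex order P < Q < R < S < T < U < V and write every simplex with vertices in increasing order. Then dim K = 2 and the simplices of K are:

  0-simplices (7): P, Q, R, S, T, U, V
  1-simplices (18): PQ, PR, PS, PT, PV, QR, QS, QU, QV, RS, RT, RU, RV, SU, SV, TU, TV, UV
  2-simplices (12): PQS, PQV, PRS, PRT, PTV, QRU, QRV, QSU, RSV, RTU, SUV, TUV

so the chain groups are C_0 ≅ Z^7, C_1 ≅ Z^18, C_2 ≅ Z^12.

The boundary map ∂_1: C_1 → C_0 sends each edge [p,q] (with p < q) to q − p.
As a 7×18 matrix over Z this has rank 6, with invariant factors (1,1,1,1,1,1).

The boundary map ∂_2: C_2 → C_1 sends each 2-simplex [p,q,r] to [q,r] − [p,r] + [p,q]. For instance
  ∂PRT = RT − PT + PR,
  ∂PRS = RS − PS + PR.
The 18×12 boundary matrix has rank 12 and Smith normal form diag(1,1,1,1,1,1,1,1,1,1,1,2).

Computing H_k = (kernel of ∂_k) / (image of ∂_{k+1}):

  H_1: rank ker ∂_1 − rank ∂_2 = (18 − 6) − 12 = 0, and ∂_2 has invariant factor 2 > 1, so H_1 = Z/2.

H_1 ≅ Z/2.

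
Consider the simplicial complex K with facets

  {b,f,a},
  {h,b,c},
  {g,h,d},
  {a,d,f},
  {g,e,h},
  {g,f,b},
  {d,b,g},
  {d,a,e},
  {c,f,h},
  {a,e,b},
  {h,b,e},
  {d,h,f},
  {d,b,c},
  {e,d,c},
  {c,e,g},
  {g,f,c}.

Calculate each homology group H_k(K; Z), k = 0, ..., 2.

Take the total order a < b < c < d < e < f < g < h on the vertex set. Then K (dimension 2) consists of the simplices:

  0-simplices (8): a, b, c, d, e, f, g, h
  1-simplices (24): ab, ad, ae, af, bc, bd, be, bf, bg, bh, cd, ce, cf, cg, ch, de, df, dg, dh, eg, eh, fg, fh, gh
  2-simplices (16): abe, abf, ade, adf, bcd, bch, bdg, beh, bfg, cde, ceg, cfg, cfh, dfh, dgh, egh

Hence C_0 ≅ Z^8, C_1 ≅ Z^24, C_2 ≅ Z^16.

∂_1: C_1 → C_0 sends each edge [p,q] (with p < q) to q − p.
The 8×24 boundary matrix has rank 7 and Smith normal form diag(1,1,1,1,1,1,1).

∂_2: C_2 → C_1 sends each 2-simplex [p,q,r] to [q,r] − [p,r] + [p,q]. For instance
  ∂dgh = gh − dh + dg,
  ∂beh = eh − bh + be.
This gives a 24×16 integer matrix of rank 15; reducing to Smith normal form yields diagonal entries (1,1,1,1,1,1,1,1,1,1,1,1,1,1,1).

Reading off H_k = ker ∂_k / im ∂_{k+1}:

  H_0: rank C_0 − rank ∂_1 = 8 − 7 = 1, and the invariant factors of ∂_1 are all 1, so H_0 = Z.
  H_1: rank ker ∂_1 − rank ∂_2 = (24 − 7) − 15 = 2, and the invariant factors of ∂_2 are all 1, so H_1 = Z^2.
  H_2: rank ker ∂_2 − rank ∂_3 = (16 − 15) − 0 = 1, and there is no ∂_3, so H_2 = Z.

H_0 = Z,  H_1 = Z^2,  H_2 = Z.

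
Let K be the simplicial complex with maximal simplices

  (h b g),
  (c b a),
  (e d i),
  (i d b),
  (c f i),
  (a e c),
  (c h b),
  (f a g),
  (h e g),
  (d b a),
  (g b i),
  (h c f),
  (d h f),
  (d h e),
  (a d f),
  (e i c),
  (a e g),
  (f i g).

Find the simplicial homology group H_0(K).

Fix the vertex order a < b < c < d < e < f < g < h < i and write every simplex with vertices in increasing order. Then dim K = 2 and the simplices of K are:

  0-simplices (9): a, b, c, d, e, f, g, h, i
  1-simplices (27): ab, ac, ad, ae, af, ag, bc, bd, bg, bh, bi, ce, cf, ch, ci, de, df, dh, di, eg, eh, ei, fg, fh, fi, gh, gi
  2-simplices (18): abc, abd, ace, adf, aeg, afg, bch, bdi, bgh, bgi, cei, cfh, cfi, deh, dei, dfh, egh, fgi

so the chain groups are C_0 ≅ Z^9, C_1 ≅ Z^27, C_2 ≅ Z^18.

∂_1: C_1 → C_0 is given by ∂[p,q] = [q] − [p]. For instance
  ∂ag = g − a.
The resulting 9×27 matrix has rank 8, and its Smith normal form has invariant factors (1,1,1,1,1,1,1,1).

Boundary ∂_2: C_2 → C_1 sends each 2-simplex [p,q,r] to [q,r] − [p,r] + [p,q]. For instance
  ∂bgi = gi − bi + bg,
  ∂adf = df − af + ad.
As a 27×18 matrix over Z this has rank 17, with invariant factors (1,1,1,1,1,1,1,1,1,1,1,1,1,1,1,1,1).

Computing H_k = (kernel of ∂_k) / (image of ∂_{k+1}):

  H_0: rank C_0 − rank ∂_1 = 9 − 8 = 1, and the invariant factors of ∂_1 are all 1, so H_0 ≅ Z.

H_0 ≅ Z.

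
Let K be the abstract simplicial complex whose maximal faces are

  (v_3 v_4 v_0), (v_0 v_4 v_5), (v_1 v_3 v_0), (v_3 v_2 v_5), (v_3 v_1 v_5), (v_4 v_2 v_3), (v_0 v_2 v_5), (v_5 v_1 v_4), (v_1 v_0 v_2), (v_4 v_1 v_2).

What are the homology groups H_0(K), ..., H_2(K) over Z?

H_0 = Z,  H_1 = Z/2,  H_2 = 0.

Fix the vertex order v_0 < v_1 < v_2 < v_3 < v_4 < v_5 and write every simplex with vertices in increasing order. Then dim K = 2 and the simplices of K are:

  0-simplices (6): [v_0], [v_1], [v_2], [v_3], [v_4], [v_5]
  1-simplices (15): (15 of them)
  2-simplices (10): [v_0,v_1,v_2], [v_0,v_1,v_3], [v_0,v_2,v_5], [v_0,v_3,v_4], [v_0,v_4,v_5], [v_1,v_2,v_4], [v_1,v_3,v_5], [v_1,v_4,v_5], [v_2,v_3,v_4], [v_2,v_3,v_5]

giving chain groups C_0 ≅ Z^6, C_1 ≅ Z^15, C_2 ≅ Z^10.

∂_1: C_1 → C_0 is given by ∂[p,q] = [q] − [p].
As a 6×15 matrix over Z this has rank 5, with invariant factors (1,1,1,1,1).

∂_2: C_2 → C_1 acts by ∂[p,q,r] = [q,r] − [p,r] + [p,q]. For instance
  ∂[v_1,v_4,v_5] = [v_4,v_5] − [v_1,v_5] + [v_1,v_4],
  ∂[v_2,v_3,v_4] = [v_3,v_4] − [v_2,v_4] + [v_2,v_3].
The 15×10 boundary matrix has rank 10 and Smith normal form diag(1,1,1,1,1,1,1,1,1,2).

From H_k ≅ ker(∂_k) / im(∂_{k+1}) we obtain:

  H_0: rank C_0 − rank ∂_1 = 6 − 5 = 1, and the invariant factors of ∂_1 are all 1, so H_0 ≅ Z.
  H_1: rank ker ∂_1 − rank ∂_2 = (15 − 5) − 10 = 0, and ∂_2 has invariant factor 2 > 1, so H_1 ≅ Z/2.
  H_2: rank ker ∂_2 − rank ∂_3 = (10 − 10) − 0 = 0, and there is no ∂_3, so H_2 ≅ 0.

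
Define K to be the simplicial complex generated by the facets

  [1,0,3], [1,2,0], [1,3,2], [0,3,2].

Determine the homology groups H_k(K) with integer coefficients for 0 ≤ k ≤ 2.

H_0 ≅ Z,  H_1 = 0,  H_2 ≅ Z.

Take the total order 0 < 1 < 2 < 3 on the vertex set. Then K (dimension 2) consists of the simplices:

  0-simplices (4): [0], [1], [2], [3]
  1-simplices (6): [0,1], [0,2], [0,3], [1,2], [1,3], [2,3]
  2-simplices (4): [0,1,2], [0,1,3], [0,2,3], [1,2,3]

giving chain groups C_0 ≅ Z^4, C_1 ≅ Z^6, C_2 ≅ Z^4.

The boundary map ∂_1: C_1 → C_0 sends each edge [p,q] (with p < q) to q − p. For instance
  ∂[0,1] = [1] − [0].
The 4×6 boundary matrix has rank 3 and Smith normal form diag(1,1,1).

The boundary map ∂_2: C_2 → C_1 acts by ∂[p,q,r] = [q,r] − [p,r] + [p,q]. For instance
  ∂[0,2,3] = [2,3] − [0,3] + [0,2],
  ∂[0,1,3] = [1,3] − [0,3] + [0,1].
The resulting 6×4 matrix has rank 3, and its Smith normal form has invariant factors (1,1,1).

Reading off H_k = ker ∂_k / im ∂_{k+1}:

  H_0: rank C_0 − rank ∂_1 = 4 − 3 = 1, and the invariant factors of ∂_1 are all 1, so H_0 ≅ Z.
  H_1: rank ker ∂_1 − rank ∂_2 = (6 − 3) − 3 = 0, and the invariant factors of ∂_2 are all 1, so H_1 ≅ 0.
  H_2: rank ker ∂_2 − rank ∂_3 = (4 − 3) − 0 = 1, and there is no ∂_3, so H_2 ≅ Z.

(K is a triangulation of the 2-sphere S^2.)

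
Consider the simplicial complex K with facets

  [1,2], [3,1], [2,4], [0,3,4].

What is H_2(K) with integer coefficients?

H_2 ≅ 0.

Order the vertices as 0 < 1 < 2 < 3 < 4. Listing each simplex with vertices in this order, K has dimension 2 with simplices:

  0-simplices (5): [0], [1], [2], [3], [4]
  1-simplices (6): [0,3], [0,4], [1,2], [1,3], [2,4], [3,4]
  2-simplices (1): [0,3,4]

giving chain groups C_0 ≅ Z^5, C_1 ≅ Z^6, C_2 ≅ Z^1.

∂_1: C_1 → C_0 maps an edge to its endpoints' difference, ∂[p,q] = q − p. For instance
  ∂[0,4] = [4] − [0].
As a 5×6 matrix over Z this has rank 4, with invariant factors (1,1,1,1).

The boundary map ∂_2: C_2 → C_1 acts by ∂[p,q,r] = [q,r] − [p,r] + [p,q]. For instance
  ∂[0,3,4] = [3,4] − [0,4] + [0,3].
As a 6×1 matrix over Z this has rank 1, with invariant factors (1).

Reading off H_k = ker ∂_k / im ∂_{k+1}:

  H_2: rank ker ∂_2 − rank ∂_3 = (1 − 1) − 0 = 0, and there is no ∂_3, so H_2 = 0.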